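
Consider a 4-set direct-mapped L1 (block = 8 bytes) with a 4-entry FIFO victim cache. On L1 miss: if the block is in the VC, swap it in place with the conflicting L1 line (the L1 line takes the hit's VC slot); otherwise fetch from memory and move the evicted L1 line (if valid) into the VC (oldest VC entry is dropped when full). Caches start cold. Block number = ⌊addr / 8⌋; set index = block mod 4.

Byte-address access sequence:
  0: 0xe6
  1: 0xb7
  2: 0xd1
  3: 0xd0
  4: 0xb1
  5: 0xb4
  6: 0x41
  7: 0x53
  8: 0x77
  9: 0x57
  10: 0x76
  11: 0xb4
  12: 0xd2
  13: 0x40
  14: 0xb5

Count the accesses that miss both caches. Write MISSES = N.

MISSES = 6

  [0] addr=0xe6 blk=28 s=0: MISS | VC []
  [1] addr=0xb7 blk=22 s=2: MISS | VC []
  [2] addr=0xd1 blk=26 s=2: MISS | VC [22]
  [3] addr=0xd0 blk=26 s=2: L1-HIT | VC [22]
  [4] addr=0xb1 blk=22 s=2: VC-HIT | VC [26]
  [5] addr=0xb4 blk=22 s=2: L1-HIT | VC [26]
  [6] addr=0x41 blk=8 s=0: MISS | VC [26, 28]
  [7] addr=0x53 blk=10 s=2: MISS | VC [26, 28, 22]
  [8] addr=0x77 blk=14 s=2: MISS | VC [26, 28, 22, 10]
  [9] addr=0x57 blk=10 s=2: VC-HIT | VC [26, 28, 22, 14]
  [10] addr=0x76 blk=14 s=2: VC-HIT | VC [26, 28, 22, 10]
  [11] addr=0xb4 blk=22 s=2: VC-HIT | VC [26, 28, 14, 10]
  [12] addr=0xd2 blk=26 s=2: VC-HIT | VC [22, 28, 14, 10]
  [13] addr=0x40 blk=8 s=0: L1-HIT | VC [22, 28, 14, 10]
  [14] addr=0xb5 blk=22 s=2: VC-HIT | VC [26, 28, 14, 10]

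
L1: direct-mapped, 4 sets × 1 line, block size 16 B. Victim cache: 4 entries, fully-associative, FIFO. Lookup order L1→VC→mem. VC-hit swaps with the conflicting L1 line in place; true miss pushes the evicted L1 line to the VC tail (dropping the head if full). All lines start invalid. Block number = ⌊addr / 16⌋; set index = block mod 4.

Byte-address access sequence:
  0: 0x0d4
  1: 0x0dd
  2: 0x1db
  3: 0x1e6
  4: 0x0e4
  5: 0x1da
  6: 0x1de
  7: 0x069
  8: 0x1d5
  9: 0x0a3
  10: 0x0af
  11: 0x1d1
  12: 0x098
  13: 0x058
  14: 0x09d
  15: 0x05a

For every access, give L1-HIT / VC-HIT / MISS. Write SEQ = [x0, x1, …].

  [0] addr=0xd4 blk=13 s=1: MISS | VC []
  [1] addr=0xdd blk=13 s=1: L1-HIT | VC []
  [2] addr=0x1db blk=29 s=1: MISS | VC [13]
  [3] addr=0x1e6 blk=30 s=2: MISS | VC [13]
  [4] addr=0xe4 blk=14 s=2: MISS | VC [13, 30]
  [5] addr=0x1da blk=29 s=1: L1-HIT | VC [13, 30]
  [6] addr=0x1de blk=29 s=1: L1-HIT | VC [13, 30]
  [7] addr=0x69 blk=6 s=2: MISS | VC [13, 30, 14]
  [8] addr=0x1d5 blk=29 s=1: L1-HIT | VC [13, 30, 14]
  [9] addr=0xa3 blk=10 s=2: MISS | VC [13, 30, 14, 6]
  [10] addr=0xaf blk=10 s=2: L1-HIT | VC [13, 30, 14, 6]
  [11] addr=0x1d1 blk=29 s=1: L1-HIT | VC [13, 30, 14, 6]
  [12] addr=0x98 blk=9 s=1: MISS | VC [30, 14, 6, 29]
  [13] addr=0x58 blk=5 s=1: MISS | VC [14, 6, 29, 9]
  [14] addr=0x9d blk=9 s=1: VC-HIT | VC [14, 6, 29, 5]
  [15] addr=0x5a blk=5 s=1: VC-HIT | VC [14, 6, 29, 9]

SEQ = [MISS, L1-HIT, MISS, MISS, MISS, L1-HIT, L1-HIT, MISS, L1-HIT, MISS, L1-HIT, L1-HIT, MISS, MISS, VC-HIT, VC-HIT]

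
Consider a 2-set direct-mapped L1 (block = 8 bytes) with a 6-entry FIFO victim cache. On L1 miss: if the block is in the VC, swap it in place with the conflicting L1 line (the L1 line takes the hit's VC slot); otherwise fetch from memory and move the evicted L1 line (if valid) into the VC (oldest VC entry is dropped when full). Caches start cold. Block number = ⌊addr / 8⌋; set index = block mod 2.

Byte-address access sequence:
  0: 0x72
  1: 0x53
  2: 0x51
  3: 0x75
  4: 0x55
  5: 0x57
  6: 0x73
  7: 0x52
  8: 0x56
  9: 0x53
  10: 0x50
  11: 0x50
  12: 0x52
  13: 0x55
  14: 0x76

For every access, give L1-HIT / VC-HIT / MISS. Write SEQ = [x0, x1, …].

  [0] addr=0x72 blk=14 s=0: MISS | VC []
  [1] addr=0x53 blk=10 s=0: MISS | VC [14]
  [2] addr=0x51 blk=10 s=0: L1-HIT | VC [14]
  [3] addr=0x75 blk=14 s=0: VC-HIT | VC [10]
  [4] addr=0x55 blk=10 s=0: VC-HIT | VC [14]
  [5] addr=0x57 blk=10 s=0: L1-HIT | VC [14]
  [6] addr=0x73 blk=14 s=0: VC-HIT | VC [10]
  [7] addr=0x52 blk=10 s=0: VC-HIT | VC [14]
  [8] addr=0x56 blk=10 s=0: L1-HIT | VC [14]
  [9] addr=0x53 blk=10 s=0: L1-HIT | VC [14]
  [10] addr=0x50 blk=10 s=0: L1-HIT | VC [14]
  [11] addr=0x50 blk=10 s=0: L1-HIT | VC [14]
  [12] addr=0x52 blk=10 s=0: L1-HIT | VC [14]
  [13] addr=0x55 blk=10 s=0: L1-HIT | VC [14]
  [14] addr=0x76 blk=14 s=0: VC-HIT | VC [10]

SEQ = [MISS, MISS, L1-HIT, VC-HIT, VC-HIT, L1-HIT, VC-HIT, VC-HIT, L1-HIT, L1-HIT, L1-HIT, L1-HIT, L1-HIT, L1-HIT, VC-HIT]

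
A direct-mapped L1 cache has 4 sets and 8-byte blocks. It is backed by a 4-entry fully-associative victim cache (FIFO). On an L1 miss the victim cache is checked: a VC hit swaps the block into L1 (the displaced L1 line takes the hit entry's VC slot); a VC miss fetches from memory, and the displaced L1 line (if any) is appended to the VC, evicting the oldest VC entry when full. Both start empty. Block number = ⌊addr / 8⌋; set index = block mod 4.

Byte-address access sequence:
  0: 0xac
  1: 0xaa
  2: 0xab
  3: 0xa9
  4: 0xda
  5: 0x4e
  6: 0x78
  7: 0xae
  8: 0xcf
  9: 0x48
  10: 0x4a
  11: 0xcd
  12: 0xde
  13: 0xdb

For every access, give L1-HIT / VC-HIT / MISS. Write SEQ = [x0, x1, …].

0: 0xac (blk 21, set 1) → MISS  vc=[]
1: 0xaa (blk 21, set 1) → L1-HIT  vc=[]
2: 0xab (blk 21, set 1) → L1-HIT  vc=[]
3: 0xa9 (blk 21, set 1) → L1-HIT  vc=[]
4: 0xda (blk 27, set 3) → MISS  vc=[]
5: 0x4e (blk 9, set 1) → MISS  vc=[21]
6: 0x78 (blk 15, set 3) → MISS  vc=[21, 27]
7: 0xae (blk 21, set 1) → VC-HIT  vc=[9, 27]
8: 0xcf (blk 25, set 1) → MISS  vc=[9, 27, 21]
9: 0x48 (blk 9, set 1) → VC-HIT  vc=[25, 27, 21]
10: 0x4a (blk 9, set 1) → L1-HIT  vc=[25, 27, 21]
11: 0xcd (blk 25, set 1) → VC-HIT  vc=[9, 27, 21]
12: 0xde (blk 27, set 3) → VC-HIT  vc=[9, 15, 21]
13: 0xdb (blk 27, set 3) → L1-HIT  vc=[9, 15, 21]

SEQ = [MISS, L1-HIT, L1-HIT, L1-HIT, MISS, MISS, MISS, VC-HIT, MISS, VC-HIT, L1-HIT, VC-HIT, VC-HIT, L1-HIT]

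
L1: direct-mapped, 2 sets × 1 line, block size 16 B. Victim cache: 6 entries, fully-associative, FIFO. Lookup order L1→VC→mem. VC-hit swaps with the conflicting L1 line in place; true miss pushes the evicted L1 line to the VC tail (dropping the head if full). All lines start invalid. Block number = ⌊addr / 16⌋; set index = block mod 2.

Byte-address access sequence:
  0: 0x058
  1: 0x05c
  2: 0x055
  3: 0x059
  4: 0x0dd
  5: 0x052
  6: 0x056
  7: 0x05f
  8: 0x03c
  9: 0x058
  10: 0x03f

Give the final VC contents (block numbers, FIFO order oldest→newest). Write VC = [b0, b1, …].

VC = [13, 5]

  [0] addr=0x58 blk=5 s=1: MISS | VC []
  [1] addr=0x5c blk=5 s=1: L1-HIT | VC []
  [2] addr=0x55 blk=5 s=1: L1-HIT | VC []
  [3] addr=0x59 blk=5 s=1: L1-HIT | VC []
  [4] addr=0xdd blk=13 s=1: MISS | VC [5]
  [5] addr=0x52 blk=5 s=1: VC-HIT | VC [13]
  [6] addr=0x56 blk=5 s=1: L1-HIT | VC [13]
  [7] addr=0x5f blk=5 s=1: L1-HIT | VC [13]
  [8] addr=0x3c blk=3 s=1: MISS | VC [13, 5]
  [9] addr=0x58 blk=5 s=1: VC-HIT | VC [13, 3]
  [10] addr=0x3f blk=3 s=1: VC-HIT | VC [13, 5]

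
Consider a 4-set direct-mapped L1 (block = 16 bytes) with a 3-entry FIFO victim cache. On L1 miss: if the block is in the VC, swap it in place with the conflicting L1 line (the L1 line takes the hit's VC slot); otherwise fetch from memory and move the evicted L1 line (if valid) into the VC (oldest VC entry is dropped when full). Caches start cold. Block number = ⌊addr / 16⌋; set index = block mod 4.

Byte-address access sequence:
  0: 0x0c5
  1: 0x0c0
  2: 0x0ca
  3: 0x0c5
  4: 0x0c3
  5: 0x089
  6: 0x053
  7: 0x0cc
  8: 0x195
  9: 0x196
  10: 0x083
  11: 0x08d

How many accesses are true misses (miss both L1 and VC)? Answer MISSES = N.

  [0] addr=0xc5 blk=12 s=0: MISS | VC []
  [1] addr=0xc0 blk=12 s=0: L1-HIT | VC []
  [2] addr=0xca blk=12 s=0: L1-HIT | VC []
  [3] addr=0xc5 blk=12 s=0: L1-HIT | VC []
  [4] addr=0xc3 blk=12 s=0: L1-HIT | VC []
  [5] addr=0x89 blk=8 s=0: MISS | VC [12]
  [6] addr=0x53 blk=5 s=1: MISS | VC [12]
  [7] addr=0xcc blk=12 s=0: VC-HIT | VC [8]
  [8] addr=0x195 blk=25 s=1: MISS | VC [8, 5]
  [9] addr=0x196 blk=25 s=1: L1-HIT | VC [8, 5]
  [10] addr=0x83 blk=8 s=0: VC-HIT | VC [12, 5]
  [11] addr=0x8d blk=8 s=0: L1-HIT | VC [12, 5]

MISSES = 4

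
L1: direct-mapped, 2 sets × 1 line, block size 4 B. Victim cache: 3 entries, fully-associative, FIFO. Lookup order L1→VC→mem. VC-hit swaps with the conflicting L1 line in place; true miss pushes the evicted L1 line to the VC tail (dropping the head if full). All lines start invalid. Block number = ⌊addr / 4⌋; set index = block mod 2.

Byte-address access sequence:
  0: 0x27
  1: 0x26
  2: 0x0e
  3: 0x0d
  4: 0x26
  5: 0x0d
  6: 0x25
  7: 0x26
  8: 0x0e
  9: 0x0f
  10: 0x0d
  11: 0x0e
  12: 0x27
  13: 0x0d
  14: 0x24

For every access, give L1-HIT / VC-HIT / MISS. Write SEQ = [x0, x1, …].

SEQ = [MISS, L1-HIT, MISS, L1-HIT, VC-HIT, VC-HIT, VC-HIT, L1-HIT, VC-HIT, L1-HIT, L1-HIT, L1-HIT, VC-HIT, VC-HIT, VC-HIT]

#0 0x27→b9/s1 MISS; vc=[]
#1 0x26→b9/s1 L1-HIT; vc=[]
#2 0xe→b3/s1 MISS; vc=[9]
#3 0xd→b3/s1 L1-HIT; vc=[9]
#4 0x26→b9/s1 VC-HIT; vc=[3]
#5 0xd→b3/s1 VC-HIT; vc=[9]
#6 0x25→b9/s1 VC-HIT; vc=[3]
#7 0x26→b9/s1 L1-HIT; vc=[3]
#8 0xe→b3/s1 VC-HIT; vc=[9]
#9 0xf→b3/s1 L1-HIT; vc=[9]
#10 0xd→b3/s1 L1-HIT; vc=[9]
#11 0xe→b3/s1 L1-HIT; vc=[9]
#12 0x27→b9/s1 VC-HIT; vc=[3]
#13 0xd→b3/s1 VC-HIT; vc=[9]
#14 0x24→b9/s1 VC-HIT; vc=[3]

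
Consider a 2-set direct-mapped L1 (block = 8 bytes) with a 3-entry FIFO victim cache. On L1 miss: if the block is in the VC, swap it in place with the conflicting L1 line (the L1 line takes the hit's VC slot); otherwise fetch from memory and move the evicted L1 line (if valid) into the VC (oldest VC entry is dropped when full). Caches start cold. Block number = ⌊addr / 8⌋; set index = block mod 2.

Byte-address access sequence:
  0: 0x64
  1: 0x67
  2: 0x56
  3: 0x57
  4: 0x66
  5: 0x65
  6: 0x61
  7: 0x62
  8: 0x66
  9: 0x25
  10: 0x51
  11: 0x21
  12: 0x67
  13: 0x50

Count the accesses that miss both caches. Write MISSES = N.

#0 0x64→b12/s0 MISS; vc=[]
#1 0x67→b12/s0 L1-HIT; vc=[]
#2 0x56→b10/s0 MISS; vc=[12]
#3 0x57→b10/s0 L1-HIT; vc=[12]
#4 0x66→b12/s0 VC-HIT; vc=[10]
#5 0x65→b12/s0 L1-HIT; vc=[10]
#6 0x61→b12/s0 L1-HIT; vc=[10]
#7 0x62→b12/s0 L1-HIT; vc=[10]
#8 0x66→b12/s0 L1-HIT; vc=[10]
#9 0x25→b4/s0 MISS; vc=[10,12]
#10 0x51→b10/s0 VC-HIT; vc=[4,12]
#11 0x21→b4/s0 VC-HIT; vc=[10,12]
#12 0x67→b12/s0 VC-HIT; vc=[10,4]
#13 0x50→b10/s0 VC-HIT; vc=[12,4]

MISSES = 3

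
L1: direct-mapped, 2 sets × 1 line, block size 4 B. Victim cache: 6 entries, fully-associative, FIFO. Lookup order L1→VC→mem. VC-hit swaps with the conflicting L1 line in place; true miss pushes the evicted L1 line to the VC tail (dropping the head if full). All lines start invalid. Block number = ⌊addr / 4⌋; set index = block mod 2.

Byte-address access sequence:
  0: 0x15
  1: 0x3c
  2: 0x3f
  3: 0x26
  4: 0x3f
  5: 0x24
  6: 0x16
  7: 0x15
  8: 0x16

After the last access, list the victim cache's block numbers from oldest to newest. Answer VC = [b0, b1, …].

VC = [9, 15]

0: 0x15 (blk 5, set 1) → MISS  vc=[]
1: 0x3c (blk 15, set 1) → MISS  vc=[5]
2: 0x3f (blk 15, set 1) → L1-HIT  vc=[5]
3: 0x26 (blk 9, set 1) → MISS  vc=[5, 15]
4: 0x3f (blk 15, set 1) → VC-HIT  vc=[5, 9]
5: 0x24 (blk 9, set 1) → VC-HIT  vc=[5, 15]
6: 0x16 (blk 5, set 1) → VC-HIT  vc=[9, 15]
7: 0x15 (blk 5, set 1) → L1-HIT  vc=[9, 15]
8: 0x16 (blk 5, set 1) → L1-HIT  vc=[9, 15]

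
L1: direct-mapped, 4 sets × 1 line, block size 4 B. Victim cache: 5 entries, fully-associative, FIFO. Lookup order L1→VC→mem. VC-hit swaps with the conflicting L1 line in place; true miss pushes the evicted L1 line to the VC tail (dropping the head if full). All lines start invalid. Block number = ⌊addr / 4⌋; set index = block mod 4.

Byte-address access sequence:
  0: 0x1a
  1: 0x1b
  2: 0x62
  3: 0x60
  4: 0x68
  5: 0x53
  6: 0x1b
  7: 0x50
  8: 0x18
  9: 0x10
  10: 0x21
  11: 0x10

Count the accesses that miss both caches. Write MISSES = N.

MISSES = 6

  [0] addr=0x1a blk=6 s=2: MISS | VC []
  [1] addr=0x1b blk=6 s=2: L1-HIT | VC []
  [2] addr=0x62 blk=24 s=0: MISS | VC []
  [3] addr=0x60 blk=24 s=0: L1-HIT | VC []
  [4] addr=0x68 blk=26 s=2: MISS | VC [6]
  [5] addr=0x53 blk=20 s=0: MISS | VC [6, 24]
  [6] addr=0x1b blk=6 s=2: VC-HIT | VC [26, 24]
  [7] addr=0x50 blk=20 s=0: L1-HIT | VC [26, 24]
  [8] addr=0x18 blk=6 s=2: L1-HIT | VC [26, 24]
  [9] addr=0x10 blk=4 s=0: MISS | VC [26, 24, 20]
  [10] addr=0x21 blk=8 s=0: MISS | VC [26, 24, 20, 4]
  [11] addr=0x10 blk=4 s=0: VC-HIT | VC [26, 24, 20, 8]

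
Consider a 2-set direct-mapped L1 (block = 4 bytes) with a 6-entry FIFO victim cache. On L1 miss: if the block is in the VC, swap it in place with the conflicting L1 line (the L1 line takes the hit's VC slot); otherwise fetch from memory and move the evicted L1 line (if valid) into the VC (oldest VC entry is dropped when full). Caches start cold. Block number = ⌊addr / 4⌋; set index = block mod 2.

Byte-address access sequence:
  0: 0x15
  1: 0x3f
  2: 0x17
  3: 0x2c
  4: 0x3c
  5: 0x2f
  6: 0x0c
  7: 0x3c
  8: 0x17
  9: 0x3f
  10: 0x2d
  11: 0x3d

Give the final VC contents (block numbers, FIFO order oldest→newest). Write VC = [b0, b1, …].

VC = [3, 5, 11]

  [0] addr=0x15 blk=5 s=1: MISS | VC []
  [1] addr=0x3f blk=15 s=1: MISS | VC [5]
  [2] addr=0x17 blk=5 s=1: VC-HIT | VC [15]
  [3] addr=0x2c blk=11 s=1: MISS | VC [15, 5]
  [4] addr=0x3c blk=15 s=1: VC-HIT | VC [11, 5]
  [5] addr=0x2f blk=11 s=1: VC-HIT | VC [15, 5]
  [6] addr=0xc blk=3 s=1: MISS | VC [15, 5, 11]
  [7] addr=0x3c blk=15 s=1: VC-HIT | VC [3, 5, 11]
  [8] addr=0x17 blk=5 s=1: VC-HIT | VC [3, 15, 11]
  [9] addr=0x3f blk=15 s=1: VC-HIT | VC [3, 5, 11]
  [10] addr=0x2d blk=11 s=1: VC-HIT | VC [3, 5, 15]
  [11] addr=0x3d blk=15 s=1: VC-HIT | VC [3, 5, 11]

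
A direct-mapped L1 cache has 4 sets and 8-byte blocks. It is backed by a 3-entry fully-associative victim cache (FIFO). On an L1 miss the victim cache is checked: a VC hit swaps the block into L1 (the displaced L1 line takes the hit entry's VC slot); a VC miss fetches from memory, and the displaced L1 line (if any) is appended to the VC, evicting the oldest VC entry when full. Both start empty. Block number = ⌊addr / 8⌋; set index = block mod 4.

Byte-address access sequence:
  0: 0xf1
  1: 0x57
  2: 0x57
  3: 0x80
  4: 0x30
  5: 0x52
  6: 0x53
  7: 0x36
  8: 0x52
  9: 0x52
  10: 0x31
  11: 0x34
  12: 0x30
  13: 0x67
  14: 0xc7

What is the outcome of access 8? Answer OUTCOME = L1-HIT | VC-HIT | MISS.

OUTCOME = VC-HIT

0: 0xf1 (blk 30, set 2) → MISS  vc=[]
1: 0x57 (blk 10, set 2) → MISS  vc=[30]
2: 0x57 (blk 10, set 2) → L1-HIT  vc=[30]
3: 0x80 (blk 16, set 0) → MISS  vc=[30]
4: 0x30 (blk 6, set 2) → MISS  vc=[30, 10]
5: 0x52 (blk 10, set 2) → VC-HIT  vc=[30, 6]
6: 0x53 (blk 10, set 2) → L1-HIT  vc=[30, 6]
7: 0x36 (blk 6, set 2) → VC-HIT  vc=[30, 10]
8: 0x52 (blk 10, set 2) → VC-HIT  vc=[30, 6]
9: 0x52 (blk 10, set 2) → L1-HIT  vc=[30, 6]
10: 0x31 (blk 6, set 2) → VC-HIT  vc=[30, 10]
11: 0x34 (blk 6, set 2) → L1-HIT  vc=[30, 10]
12: 0x30 (blk 6, set 2) → L1-HIT  vc=[30, 10]
13: 0x67 (blk 12, set 0) → MISS  vc=[30, 10, 16]
14: 0xc7 (blk 24, set 0) → MISS  vc=[10, 16, 12]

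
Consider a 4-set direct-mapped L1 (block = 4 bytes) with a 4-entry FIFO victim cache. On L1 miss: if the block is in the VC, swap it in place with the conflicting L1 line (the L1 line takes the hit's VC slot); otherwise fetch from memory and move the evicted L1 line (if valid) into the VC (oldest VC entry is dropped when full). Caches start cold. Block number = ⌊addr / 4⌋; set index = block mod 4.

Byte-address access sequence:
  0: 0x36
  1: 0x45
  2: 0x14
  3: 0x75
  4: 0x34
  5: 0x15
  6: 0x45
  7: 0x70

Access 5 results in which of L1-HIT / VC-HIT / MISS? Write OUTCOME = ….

  [0] addr=0x36 blk=13 s=1: MISS | VC []
  [1] addr=0x45 blk=17 s=1: MISS | VC [13]
  [2] addr=0x14 blk=5 s=1: MISS | VC [13, 17]
  [3] addr=0x75 blk=29 s=1: MISS | VC [13, 17, 5]
  [4] addr=0x34 blk=13 s=1: VC-HIT | VC [29, 17, 5]
  [5] addr=0x15 blk=5 s=1: VC-HIT | VC [29, 17, 13]
  [6] addr=0x45 blk=17 s=1: VC-HIT | VC [29, 5, 13]
  [7] addr=0x70 blk=28 s=0: MISS | VC [29, 5, 13]

OUTCOME = VC-HIT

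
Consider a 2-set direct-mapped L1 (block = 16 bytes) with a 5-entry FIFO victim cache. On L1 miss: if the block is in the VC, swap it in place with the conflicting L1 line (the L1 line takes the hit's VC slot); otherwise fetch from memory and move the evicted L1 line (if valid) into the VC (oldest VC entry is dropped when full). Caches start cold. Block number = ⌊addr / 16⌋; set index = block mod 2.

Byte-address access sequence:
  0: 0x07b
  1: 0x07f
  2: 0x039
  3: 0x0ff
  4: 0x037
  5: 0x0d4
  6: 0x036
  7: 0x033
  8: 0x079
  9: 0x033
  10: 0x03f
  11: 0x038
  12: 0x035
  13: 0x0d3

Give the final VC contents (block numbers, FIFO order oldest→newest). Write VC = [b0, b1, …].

0: 0x7b (blk 7, set 1) → MISS  vc=[]
1: 0x7f (blk 7, set 1) → L1-HIT  vc=[]
2: 0x39 (blk 3, set 1) → MISS  vc=[7]
3: 0xff (blk 15, set 1) → MISS  vc=[7, 3]
4: 0x37 (blk 3, set 1) → VC-HIT  vc=[7, 15]
5: 0xd4 (blk 13, set 1) → MISS  vc=[7, 15, 3]
6: 0x36 (blk 3, set 1) → VC-HIT  vc=[7, 15, 13]
7: 0x33 (blk 3, set 1) → L1-HIT  vc=[7, 15, 13]
8: 0x79 (blk 7, set 1) → VC-HIT  vc=[3, 15, 13]
9: 0x33 (blk 3, set 1) → VC-HIT  vc=[7, 15, 13]
10: 0x3f (blk 3, set 1) → L1-HIT  vc=[7, 15, 13]
11: 0x38 (blk 3, set 1) → L1-HIT  vc=[7, 15, 13]
12: 0x35 (blk 3, set 1) → L1-HIT  vc=[7, 15, 13]
13: 0xd3 (blk 13, set 1) → VC-HIT  vc=[7, 15, 3]

VC = [7, 15, 3]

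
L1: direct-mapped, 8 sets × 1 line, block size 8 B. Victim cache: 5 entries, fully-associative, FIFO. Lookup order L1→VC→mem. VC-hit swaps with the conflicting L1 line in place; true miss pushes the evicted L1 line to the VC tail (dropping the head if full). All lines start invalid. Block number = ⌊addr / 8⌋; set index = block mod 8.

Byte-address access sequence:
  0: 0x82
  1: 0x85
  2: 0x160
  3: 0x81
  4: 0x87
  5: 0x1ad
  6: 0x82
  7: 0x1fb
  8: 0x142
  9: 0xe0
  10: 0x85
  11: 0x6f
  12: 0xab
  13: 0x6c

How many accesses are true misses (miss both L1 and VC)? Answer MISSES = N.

  [0] addr=0x82 blk=16 s=0: MISS | VC []
  [1] addr=0x85 blk=16 s=0: L1-HIT | VC []
  [2] addr=0x160 blk=44 s=4: MISS | VC []
  [3] addr=0x81 blk=16 s=0: L1-HIT | VC []
  [4] addr=0x87 blk=16 s=0: L1-HIT | VC []
  [5] addr=0x1ad blk=53 s=5: MISS | VC []
  [6] addr=0x82 blk=16 s=0: L1-HIT | VC []
  [7] addr=0x1fb blk=63 s=7: MISS | VC []
  [8] addr=0x142 blk=40 s=0: MISS | VC [16]
  [9] addr=0xe0 blk=28 s=4: MISS | VC [16, 44]
  [10] addr=0x85 blk=16 s=0: VC-HIT | VC [40, 44]
  [11] addr=0x6f blk=13 s=5: MISS | VC [40, 44, 53]
  [12] addr=0xab blk=21 s=5: MISS | VC [40, 44, 53, 13]
  [13] addr=0x6c blk=13 s=5: VC-HIT | VC [40, 44, 53, 21]

MISSES = 8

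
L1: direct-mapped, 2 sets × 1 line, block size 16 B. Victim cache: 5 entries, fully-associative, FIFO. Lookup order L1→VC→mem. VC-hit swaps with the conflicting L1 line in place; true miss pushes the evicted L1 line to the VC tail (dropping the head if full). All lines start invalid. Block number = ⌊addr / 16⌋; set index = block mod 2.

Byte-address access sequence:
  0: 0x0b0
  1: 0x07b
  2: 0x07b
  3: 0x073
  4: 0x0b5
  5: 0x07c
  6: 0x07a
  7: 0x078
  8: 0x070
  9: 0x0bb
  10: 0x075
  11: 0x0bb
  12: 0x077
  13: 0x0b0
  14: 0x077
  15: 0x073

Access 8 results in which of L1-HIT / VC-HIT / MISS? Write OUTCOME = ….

OUTCOME = L1-HIT

#0 0xb0→b11/s1 MISS; vc=[]
#1 0x7b→b7/s1 MISS; vc=[11]
#2 0x7b→b7/s1 L1-HIT; vc=[11]
#3 0x73→b7/s1 L1-HIT; vc=[11]
#4 0xb5→b11/s1 VC-HIT; vc=[7]
#5 0x7c→b7/s1 VC-HIT; vc=[11]
#6 0x7a→b7/s1 L1-HIT; vc=[11]
#7 0x78→b7/s1 L1-HIT; vc=[11]
#8 0x70→b7/s1 L1-HIT; vc=[11]
#9 0xbb→b11/s1 VC-HIT; vc=[7]
#10 0x75→b7/s1 VC-HIT; vc=[11]
#11 0xbb→b11/s1 VC-HIT; vc=[7]
#12 0x77→b7/s1 VC-HIT; vc=[11]
#13 0xb0→b11/s1 VC-HIT; vc=[7]
#14 0x77→b7/s1 VC-HIT; vc=[11]
#15 0x73→b7/s1 L1-HIT; vc=[11]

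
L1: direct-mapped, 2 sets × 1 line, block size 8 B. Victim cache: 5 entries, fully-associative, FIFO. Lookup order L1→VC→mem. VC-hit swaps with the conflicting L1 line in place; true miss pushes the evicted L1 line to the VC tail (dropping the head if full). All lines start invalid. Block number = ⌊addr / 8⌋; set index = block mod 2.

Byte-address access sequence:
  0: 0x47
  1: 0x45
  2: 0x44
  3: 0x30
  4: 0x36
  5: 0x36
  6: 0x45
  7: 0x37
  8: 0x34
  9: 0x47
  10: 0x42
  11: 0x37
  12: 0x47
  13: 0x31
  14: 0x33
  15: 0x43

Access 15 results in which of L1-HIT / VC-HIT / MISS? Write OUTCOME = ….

#0 0x47→b8/s0 MISS; vc=[]
#1 0x45→b8/s0 L1-HIT; vc=[]
#2 0x44→b8/s0 L1-HIT; vc=[]
#3 0x30→b6/s0 MISS; vc=[8]
#4 0x36→b6/s0 L1-HIT; vc=[8]
#5 0x36→b6/s0 L1-HIT; vc=[8]
#6 0x45→b8/s0 VC-HIT; vc=[6]
#7 0x37→b6/s0 VC-HIT; vc=[8]
#8 0x34→b6/s0 L1-HIT; vc=[8]
#9 0x47→b8/s0 VC-HIT; vc=[6]
#10 0x42→b8/s0 L1-HIT; vc=[6]
#11 0x37→b6/s0 VC-HIT; vc=[8]
#12 0x47→b8/s0 VC-HIT; vc=[6]
#13 0x31→b6/s0 VC-HIT; vc=[8]
#14 0x33→b6/s0 L1-HIT; vc=[8]
#15 0x43→b8/s0 VC-HIT; vc=[6]

OUTCOME = VC-HIT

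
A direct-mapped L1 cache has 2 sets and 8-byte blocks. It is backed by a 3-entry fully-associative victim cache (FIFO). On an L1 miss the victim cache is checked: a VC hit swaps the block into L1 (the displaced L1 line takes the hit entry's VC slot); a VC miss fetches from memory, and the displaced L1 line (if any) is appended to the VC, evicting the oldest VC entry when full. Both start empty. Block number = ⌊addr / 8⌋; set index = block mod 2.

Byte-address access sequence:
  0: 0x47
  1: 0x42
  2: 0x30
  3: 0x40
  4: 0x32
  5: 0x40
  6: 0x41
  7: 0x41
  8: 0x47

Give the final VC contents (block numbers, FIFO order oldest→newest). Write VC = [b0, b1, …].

#0 0x47→b8/s0 MISS; vc=[]
#1 0x42→b8/s0 L1-HIT; vc=[]
#2 0x30→b6/s0 MISS; vc=[8]
#3 0x40→b8/s0 VC-HIT; vc=[6]
#4 0x32→b6/s0 VC-HIT; vc=[8]
#5 0x40→b8/s0 VC-HIT; vc=[6]
#6 0x41→b8/s0 L1-HIT; vc=[6]
#7 0x41→b8/s0 L1-HIT; vc=[6]
#8 0x47→b8/s0 L1-HIT; vc=[6]

VC = [6]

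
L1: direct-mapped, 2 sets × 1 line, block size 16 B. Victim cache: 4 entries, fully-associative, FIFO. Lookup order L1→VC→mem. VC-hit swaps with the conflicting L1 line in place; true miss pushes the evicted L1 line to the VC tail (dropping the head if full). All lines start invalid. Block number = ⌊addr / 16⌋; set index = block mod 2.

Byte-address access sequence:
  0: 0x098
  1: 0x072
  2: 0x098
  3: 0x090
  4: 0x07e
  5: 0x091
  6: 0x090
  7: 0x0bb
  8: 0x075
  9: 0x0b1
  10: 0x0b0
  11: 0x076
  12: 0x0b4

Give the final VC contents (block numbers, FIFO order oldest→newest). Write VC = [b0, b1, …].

VC = [7, 9]

  [0] addr=0x98 blk=9 s=1: MISS | VC []
  [1] addr=0x72 blk=7 s=1: MISS | VC [9]
  [2] addr=0x98 blk=9 s=1: VC-HIT | VC [7]
  [3] addr=0x90 blk=9 s=1: L1-HIT | VC [7]
  [4] addr=0x7e blk=7 s=1: VC-HIT | VC [9]
  [5] addr=0x91 blk=9 s=1: VC-HIT | VC [7]
  [6] addr=0x90 blk=9 s=1: L1-HIT | VC [7]
  [7] addr=0xbb blk=11 s=1: MISS | VC [7, 9]
  [8] addr=0x75 blk=7 s=1: VC-HIT | VC [11, 9]
  [9] addr=0xb1 blk=11 s=1: VC-HIT | VC [7, 9]
  [10] addr=0xb0 blk=11 s=1: L1-HIT | VC [7, 9]
  [11] addr=0x76 blk=7 s=1: VC-HIT | VC [11, 9]
  [12] addr=0xb4 blk=11 s=1: VC-HIT | VC [7, 9]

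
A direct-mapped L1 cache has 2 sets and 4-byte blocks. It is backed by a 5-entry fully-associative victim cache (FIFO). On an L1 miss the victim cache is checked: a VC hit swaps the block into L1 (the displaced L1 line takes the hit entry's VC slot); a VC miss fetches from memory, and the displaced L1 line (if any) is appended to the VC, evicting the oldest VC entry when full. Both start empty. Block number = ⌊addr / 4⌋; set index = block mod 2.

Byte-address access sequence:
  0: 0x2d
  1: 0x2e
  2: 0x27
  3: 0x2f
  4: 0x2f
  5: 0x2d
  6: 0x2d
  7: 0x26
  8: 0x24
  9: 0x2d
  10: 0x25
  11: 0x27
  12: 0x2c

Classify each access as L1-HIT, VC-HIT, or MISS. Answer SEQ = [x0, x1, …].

  [0] addr=0x2d blk=11 s=1: MISS | VC []
  [1] addr=0x2e blk=11 s=1: L1-HIT | VC []
  [2] addr=0x27 blk=9 s=1: MISS | VC [11]
  [3] addr=0x2f blk=11 s=1: VC-HIT | VC [9]
  [4] addr=0x2f blk=11 s=1: L1-HIT | VC [9]
  [5] addr=0x2d blk=11 s=1: L1-HIT | VC [9]
  [6] addr=0x2d blk=11 s=1: L1-HIT | VC [9]
  [7] addr=0x26 blk=9 s=1: VC-HIT | VC [11]
  [8] addr=0x24 blk=9 s=1: L1-HIT | VC [11]
  [9] addr=0x2d blk=11 s=1: VC-HIT | VC [9]
  [10] addr=0x25 blk=9 s=1: VC-HIT | VC [11]
  [11] addr=0x27 blk=9 s=1: L1-HIT | VC [11]
  [12] addr=0x2c blk=11 s=1: VC-HIT | VC [9]

SEQ = [MISS, L1-HIT, MISS, VC-HIT, L1-HIT, L1-HIT, L1-HIT, VC-HIT, L1-HIT, VC-HIT, VC-HIT, L1-HIT, VC-HIT]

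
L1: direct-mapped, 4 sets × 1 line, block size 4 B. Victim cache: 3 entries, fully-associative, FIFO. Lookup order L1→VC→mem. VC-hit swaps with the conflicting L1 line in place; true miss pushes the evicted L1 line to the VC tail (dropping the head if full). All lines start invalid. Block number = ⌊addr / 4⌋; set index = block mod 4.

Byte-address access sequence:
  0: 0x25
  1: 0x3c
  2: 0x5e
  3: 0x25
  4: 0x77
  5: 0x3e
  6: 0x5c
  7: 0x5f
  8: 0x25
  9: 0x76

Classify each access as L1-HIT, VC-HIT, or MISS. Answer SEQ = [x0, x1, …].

SEQ = [MISS, MISS, MISS, L1-HIT, MISS, VC-HIT, VC-HIT, L1-HIT, VC-HIT, VC-HIT]

#0 0x25→b9/s1 MISS; vc=[]
#1 0x3c→b15/s3 MISS; vc=[]
#2 0x5e→b23/s3 MISS; vc=[15]
#3 0x25→b9/s1 L1-HIT; vc=[15]
#4 0x77→b29/s1 MISS; vc=[15,9]
#5 0x3e→b15/s3 VC-HIT; vc=[23,9]
#6 0x5c→b23/s3 VC-HIT; vc=[15,9]
#7 0x5f→b23/s3 L1-HIT; vc=[15,9]
#8 0x25→b9/s1 VC-HIT; vc=[15,29]
#9 0x76→b29/s1 VC-HIT; vc=[15,9]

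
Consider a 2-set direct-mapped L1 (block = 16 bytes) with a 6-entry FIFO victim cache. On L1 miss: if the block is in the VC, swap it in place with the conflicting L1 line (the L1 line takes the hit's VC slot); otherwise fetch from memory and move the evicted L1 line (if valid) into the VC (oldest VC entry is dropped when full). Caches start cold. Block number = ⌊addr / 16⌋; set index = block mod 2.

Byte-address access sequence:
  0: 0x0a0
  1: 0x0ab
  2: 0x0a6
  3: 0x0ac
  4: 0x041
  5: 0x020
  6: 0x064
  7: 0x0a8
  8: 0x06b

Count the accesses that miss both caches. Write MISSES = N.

0: 0xa0 (blk 10, set 0) → MISS  vc=[]
1: 0xab (blk 10, set 0) → L1-HIT  vc=[]
2: 0xa6 (blk 10, set 0) → L1-HIT  vc=[]
3: 0xac (blk 10, set 0) → L1-HIT  vc=[]
4: 0x41 (blk 4, set 0) → MISS  vc=[10]
5: 0x20 (blk 2, set 0) → MISS  vc=[10, 4]
6: 0x64 (blk 6, set 0) → MISS  vc=[10, 4, 2]
7: 0xa8 (blk 10, set 0) → VC-HIT  vc=[6, 4, 2]
8: 0x6b (blk 6, set 0) → VC-HIT  vc=[10, 4, 2]

MISSES = 4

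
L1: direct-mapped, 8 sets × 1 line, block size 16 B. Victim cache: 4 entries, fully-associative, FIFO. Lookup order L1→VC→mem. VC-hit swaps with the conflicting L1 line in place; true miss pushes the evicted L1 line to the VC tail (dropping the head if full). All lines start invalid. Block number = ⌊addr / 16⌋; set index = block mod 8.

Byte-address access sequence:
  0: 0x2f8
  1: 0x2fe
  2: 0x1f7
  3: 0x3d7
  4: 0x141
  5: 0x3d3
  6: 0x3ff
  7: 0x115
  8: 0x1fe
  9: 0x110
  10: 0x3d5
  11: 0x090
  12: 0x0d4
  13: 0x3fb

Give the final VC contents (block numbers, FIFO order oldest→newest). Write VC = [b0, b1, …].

VC = [47, 31, 17, 61]

#0 0x2f8→b47/s7 MISS; vc=[]
#1 0x2fe→b47/s7 L1-HIT; vc=[]
#2 0x1f7→b31/s7 MISS; vc=[47]
#3 0x3d7→b61/s5 MISS; vc=[47]
#4 0x141→b20/s4 MISS; vc=[47]
#5 0x3d3→b61/s5 L1-HIT; vc=[47]
#6 0x3ff→b63/s7 MISS; vc=[47,31]
#7 0x115→b17/s1 MISS; vc=[47,31]
#8 0x1fe→b31/s7 VC-HIT; vc=[47,63]
#9 0x110→b17/s1 L1-HIT; vc=[47,63]
#10 0x3d5→b61/s5 L1-HIT; vc=[47,63]
#11 0x90→b9/s1 MISS; vc=[47,63,17]
#12 0xd4→b13/s5 MISS; vc=[47,63,17,61]
#13 0x3fb→b63/s7 VC-HIT; vc=[47,31,17,61]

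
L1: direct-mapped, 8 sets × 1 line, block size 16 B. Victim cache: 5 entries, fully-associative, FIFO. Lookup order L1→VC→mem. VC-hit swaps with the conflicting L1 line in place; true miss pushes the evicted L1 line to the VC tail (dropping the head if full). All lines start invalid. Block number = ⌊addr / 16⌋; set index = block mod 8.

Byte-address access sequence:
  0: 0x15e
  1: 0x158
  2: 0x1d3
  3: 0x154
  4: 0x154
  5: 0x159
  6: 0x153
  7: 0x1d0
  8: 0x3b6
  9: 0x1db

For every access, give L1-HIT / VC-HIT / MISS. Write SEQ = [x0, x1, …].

SEQ = [MISS, L1-HIT, MISS, VC-HIT, L1-HIT, L1-HIT, L1-HIT, VC-HIT, MISS, L1-HIT]

  [0] addr=0x15e blk=21 s=5: MISS | VC []
  [1] addr=0x158 blk=21 s=5: L1-HIT | VC []
  [2] addr=0x1d3 blk=29 s=5: MISS | VC [21]
  [3] addr=0x154 blk=21 s=5: VC-HIT | VC [29]
  [4] addr=0x154 blk=21 s=5: L1-HIT | VC [29]
  [5] addr=0x159 blk=21 s=5: L1-HIT | VC [29]
  [6] addr=0x153 blk=21 s=5: L1-HIT | VC [29]
  [7] addr=0x1d0 blk=29 s=5: VC-HIT | VC [21]
  [8] addr=0x3b6 blk=59 s=3: MISS | VC [21]
  [9] addr=0x1db blk=29 s=5: L1-HIT | VC [21]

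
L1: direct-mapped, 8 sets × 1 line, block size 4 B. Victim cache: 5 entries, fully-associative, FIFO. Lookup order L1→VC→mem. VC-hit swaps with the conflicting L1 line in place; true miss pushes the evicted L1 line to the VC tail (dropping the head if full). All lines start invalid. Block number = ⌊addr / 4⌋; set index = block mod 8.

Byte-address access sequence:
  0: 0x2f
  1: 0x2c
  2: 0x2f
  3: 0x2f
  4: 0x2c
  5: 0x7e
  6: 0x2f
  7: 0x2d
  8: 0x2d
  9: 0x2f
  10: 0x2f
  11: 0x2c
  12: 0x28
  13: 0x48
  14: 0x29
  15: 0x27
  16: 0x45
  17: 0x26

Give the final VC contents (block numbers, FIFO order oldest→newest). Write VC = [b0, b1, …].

VC = [18, 17]

  [0] addr=0x2f blk=11 s=3: MISS | VC []
  [1] addr=0x2c blk=11 s=3: L1-HIT | VC []
  [2] addr=0x2f blk=11 s=3: L1-HIT | VC []
  [3] addr=0x2f blk=11 s=3: L1-HIT | VC []
  [4] addr=0x2c blk=11 s=3: L1-HIT | VC []
  [5] addr=0x7e blk=31 s=7: MISS | VC []
  [6] addr=0x2f blk=11 s=3: L1-HIT | VC []
  [7] addr=0x2d blk=11 s=3: L1-HIT | VC []
  [8] addr=0x2d blk=11 s=3: L1-HIT | VC []
  [9] addr=0x2f blk=11 s=3: L1-HIT | VC []
  [10] addr=0x2f blk=11 s=3: L1-HIT | VC []
  [11] addr=0x2c blk=11 s=3: L1-HIT | VC []
  [12] addr=0x28 blk=10 s=2: MISS | VC []
  [13] addr=0x48 blk=18 s=2: MISS | VC [10]
  [14] addr=0x29 blk=10 s=2: VC-HIT | VC [18]
  [15] addr=0x27 blk=9 s=1: MISS | VC [18]
  [16] addr=0x45 blk=17 s=1: MISS | VC [18, 9]
  [17] addr=0x26 blk=9 s=1: VC-HIT | VC [18, 17]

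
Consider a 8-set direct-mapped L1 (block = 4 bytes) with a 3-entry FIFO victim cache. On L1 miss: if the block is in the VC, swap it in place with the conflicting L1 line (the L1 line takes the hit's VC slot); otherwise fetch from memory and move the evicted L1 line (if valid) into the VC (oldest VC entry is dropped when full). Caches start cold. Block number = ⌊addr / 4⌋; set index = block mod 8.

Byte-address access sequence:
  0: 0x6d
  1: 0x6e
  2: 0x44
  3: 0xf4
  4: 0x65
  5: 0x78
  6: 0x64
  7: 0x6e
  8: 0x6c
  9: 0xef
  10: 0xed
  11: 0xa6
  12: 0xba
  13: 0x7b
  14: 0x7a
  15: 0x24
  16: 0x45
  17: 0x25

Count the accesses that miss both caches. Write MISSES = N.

MISSES = 10

#0 0x6d→b27/s3 MISS; vc=[]
#1 0x6e→b27/s3 L1-HIT; vc=[]
#2 0x44→b17/s1 MISS; vc=[]
#3 0xf4→b61/s5 MISS; vc=[]
#4 0x65→b25/s1 MISS; vc=[17]
#5 0x78→b30/s6 MISS; vc=[17]
#6 0x64→b25/s1 L1-HIT; vc=[17]
#7 0x6e→b27/s3 L1-HIT; vc=[17]
#8 0x6c→b27/s3 L1-HIT; vc=[17]
#9 0xef→b59/s3 MISS; vc=[17,27]
#10 0xed→b59/s3 L1-HIT; vc=[17,27]
#11 0xa6→b41/s1 MISS; vc=[17,27,25]
#12 0xba→b46/s6 MISS; vc=[27,25,30]
#13 0x7b→b30/s6 VC-HIT; vc=[27,25,46]
#14 0x7a→b30/s6 L1-HIT; vc=[27,25,46]
#15 0x24→b9/s1 MISS; vc=[25,46,41]
#16 0x45→b17/s1 MISS; vc=[46,41,9]
#17 0x25→b9/s1 VC-HIT; vc=[46,41,17]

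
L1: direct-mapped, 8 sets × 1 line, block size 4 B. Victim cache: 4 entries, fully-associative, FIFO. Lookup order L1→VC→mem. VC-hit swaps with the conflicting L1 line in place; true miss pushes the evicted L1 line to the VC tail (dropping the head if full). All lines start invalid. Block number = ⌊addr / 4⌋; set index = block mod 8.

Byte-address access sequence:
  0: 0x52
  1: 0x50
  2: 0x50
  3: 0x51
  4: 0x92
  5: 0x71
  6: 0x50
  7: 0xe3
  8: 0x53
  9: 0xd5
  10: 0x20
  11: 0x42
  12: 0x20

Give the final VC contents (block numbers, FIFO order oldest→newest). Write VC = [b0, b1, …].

  [0] addr=0x52 blk=20 s=4: MISS | VC []
  [1] addr=0x50 blk=20 s=4: L1-HIT | VC []
  [2] addr=0x50 blk=20 s=4: L1-HIT | VC []
  [3] addr=0x51 blk=20 s=4: L1-HIT | VC []
  [4] addr=0x92 blk=36 s=4: MISS | VC [20]
  [5] addr=0x71 blk=28 s=4: MISS | VC [20, 36]
  [6] addr=0x50 blk=20 s=4: VC-HIT | VC [28, 36]
  [7] addr=0xe3 blk=56 s=0: MISS | VC [28, 36]
  [8] addr=0x53 blk=20 s=4: L1-HIT | VC [28, 36]
  [9] addr=0xd5 blk=53 s=5: MISS | VC [28, 36]
  [10] addr=0x20 blk=8 s=0: MISS | VC [28, 36, 56]
  [11] addr=0x42 blk=16 s=0: MISS | VC [28, 36, 56, 8]
  [12] addr=0x20 blk=8 s=0: VC-HIT | VC [28, 36, 56, 16]

VC = [28, 36, 56, 16]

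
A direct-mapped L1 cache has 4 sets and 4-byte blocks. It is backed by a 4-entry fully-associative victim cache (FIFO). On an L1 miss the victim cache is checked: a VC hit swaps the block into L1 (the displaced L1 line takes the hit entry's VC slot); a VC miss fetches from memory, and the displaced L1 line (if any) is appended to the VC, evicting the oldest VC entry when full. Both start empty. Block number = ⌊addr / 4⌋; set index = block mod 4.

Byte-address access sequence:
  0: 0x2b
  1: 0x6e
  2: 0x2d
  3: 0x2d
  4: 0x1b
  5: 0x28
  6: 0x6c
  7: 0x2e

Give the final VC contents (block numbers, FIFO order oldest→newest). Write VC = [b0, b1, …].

VC = [27, 6]

  [0] addr=0x2b blk=10 s=2: MISS | VC []
  [1] addr=0x6e blk=27 s=3: MISS | VC []
  [2] addr=0x2d blk=11 s=3: MISS | VC [27]
  [3] addr=0x2d blk=11 s=3: L1-HIT | VC [27]
  [4] addr=0x1b blk=6 s=2: MISS | VC [27, 10]
  [5] addr=0x28 blk=10 s=2: VC-HIT | VC [27, 6]
  [6] addr=0x6c blk=27 s=3: VC-HIT | VC [11, 6]
  [7] addr=0x2e blk=11 s=3: VC-HIT | VC [27, 6]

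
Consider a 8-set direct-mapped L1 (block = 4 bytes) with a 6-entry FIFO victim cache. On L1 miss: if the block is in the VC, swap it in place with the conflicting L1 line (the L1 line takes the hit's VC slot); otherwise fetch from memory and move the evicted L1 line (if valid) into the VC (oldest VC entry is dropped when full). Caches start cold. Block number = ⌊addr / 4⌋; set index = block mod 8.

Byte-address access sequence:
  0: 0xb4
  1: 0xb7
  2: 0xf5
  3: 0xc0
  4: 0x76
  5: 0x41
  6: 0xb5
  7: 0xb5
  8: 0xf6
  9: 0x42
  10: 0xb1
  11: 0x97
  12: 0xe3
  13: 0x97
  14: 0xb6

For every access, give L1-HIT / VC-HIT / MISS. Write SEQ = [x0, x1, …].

0: 0xb4 (blk 45, set 5) → MISS  vc=[]
1: 0xb7 (blk 45, set 5) → L1-HIT  vc=[]
2: 0xf5 (blk 61, set 5) → MISS  vc=[45]
3: 0xc0 (blk 48, set 0) → MISS  vc=[45]
4: 0x76 (blk 29, set 5) → MISS  vc=[45, 61]
5: 0x41 (blk 16, set 0) → MISS  vc=[45, 61, 48]
6: 0xb5 (blk 45, set 5) → VC-HIT  vc=[29, 61, 48]
7: 0xb5 (blk 45, set 5) → L1-HIT  vc=[29, 61, 48]
8: 0xf6 (blk 61, set 5) → VC-HIT  vc=[29, 45, 48]
9: 0x42 (blk 16, set 0) → L1-HIT  vc=[29, 45, 48]
10: 0xb1 (blk 44, set 4) → MISS  vc=[29, 45, 48]
11: 0x97 (blk 37, set 5) → MISS  vc=[29, 45, 48, 61]
12: 0xe3 (blk 56, set 0) → MISS  vc=[29, 45, 48, 61, 16]
13: 0x97 (blk 37, set 5) → L1-HIT  vc=[29, 45, 48, 61, 16]
14: 0xb6 (blk 45, set 5) → VC-HIT  vc=[29, 37, 48, 61, 16]

SEQ = [MISS, L1-HIT, MISS, MISS, MISS, MISS, VC-HIT, L1-HIT, VC-HIT, L1-HIT, MISS, MISS, MISS, L1-HIT, VC-HIT]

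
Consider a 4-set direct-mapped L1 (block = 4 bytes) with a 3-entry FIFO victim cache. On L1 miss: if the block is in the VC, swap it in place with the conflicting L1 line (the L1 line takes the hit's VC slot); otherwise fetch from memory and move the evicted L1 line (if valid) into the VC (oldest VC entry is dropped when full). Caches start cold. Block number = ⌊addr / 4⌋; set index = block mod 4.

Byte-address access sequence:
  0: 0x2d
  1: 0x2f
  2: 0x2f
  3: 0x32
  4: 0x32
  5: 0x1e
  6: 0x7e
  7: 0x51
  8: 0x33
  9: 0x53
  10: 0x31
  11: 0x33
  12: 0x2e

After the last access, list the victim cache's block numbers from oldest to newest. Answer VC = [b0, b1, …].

  [0] addr=0x2d blk=11 s=3: MISS | VC []
  [1] addr=0x2f blk=11 s=3: L1-HIT | VC []
  [2] addr=0x2f blk=11 s=3: L1-HIT | VC []
  [3] addr=0x32 blk=12 s=0: MISS | VC []
  [4] addr=0x32 blk=12 s=0: L1-HIT | VC []
  [5] addr=0x1e blk=7 s=3: MISS | VC [11]
  [6] addr=0x7e blk=31 s=3: MISS | VC [11, 7]
  [7] addr=0x51 blk=20 s=0: MISS | VC [11, 7, 12]
  [8] addr=0x33 blk=12 s=0: VC-HIT | VC [11, 7, 20]
  [9] addr=0x53 blk=20 s=0: VC-HIT | VC [11, 7, 12]
  [10] addr=0x31 blk=12 s=0: VC-HIT | VC [11, 7, 20]
  [11] addr=0x33 blk=12 s=0: L1-HIT | VC [11, 7, 20]
  [12] addr=0x2e blk=11 s=3: VC-HIT | VC [31, 7, 20]

VC = [31, 7, 20]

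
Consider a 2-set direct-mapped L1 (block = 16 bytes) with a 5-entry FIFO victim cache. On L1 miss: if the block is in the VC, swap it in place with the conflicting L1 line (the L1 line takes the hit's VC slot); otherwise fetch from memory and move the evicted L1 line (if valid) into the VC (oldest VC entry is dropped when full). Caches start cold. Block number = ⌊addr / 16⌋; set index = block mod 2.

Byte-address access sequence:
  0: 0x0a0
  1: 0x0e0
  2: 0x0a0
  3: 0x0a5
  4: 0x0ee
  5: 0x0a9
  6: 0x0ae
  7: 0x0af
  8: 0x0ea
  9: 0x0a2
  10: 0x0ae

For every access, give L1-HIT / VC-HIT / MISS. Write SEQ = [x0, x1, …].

SEQ = [MISS, MISS, VC-HIT, L1-HIT, VC-HIT, VC-HIT, L1-HIT, L1-HIT, VC-HIT, VC-HIT, L1-HIT]

0: 0xa0 (blk 10, set 0) → MISS  vc=[]
1: 0xe0 (blk 14, set 0) → MISS  vc=[10]
2: 0xa0 (blk 10, set 0) → VC-HIT  vc=[14]
3: 0xa5 (blk 10, set 0) → L1-HIT  vc=[14]
4: 0xee (blk 14, set 0) → VC-HIT  vc=[10]
5: 0xa9 (blk 10, set 0) → VC-HIT  vc=[14]
6: 0xae (blk 10, set 0) → L1-HIT  vc=[14]
7: 0xaf (blk 10, set 0) → L1-HIT  vc=[14]
8: 0xea (blk 14, set 0) → VC-HIT  vc=[10]
9: 0xa2 (blk 10, set 0) → VC-HIT  vc=[14]
10: 0xae (blk 10, set 0) → L1-HIT  vc=[14]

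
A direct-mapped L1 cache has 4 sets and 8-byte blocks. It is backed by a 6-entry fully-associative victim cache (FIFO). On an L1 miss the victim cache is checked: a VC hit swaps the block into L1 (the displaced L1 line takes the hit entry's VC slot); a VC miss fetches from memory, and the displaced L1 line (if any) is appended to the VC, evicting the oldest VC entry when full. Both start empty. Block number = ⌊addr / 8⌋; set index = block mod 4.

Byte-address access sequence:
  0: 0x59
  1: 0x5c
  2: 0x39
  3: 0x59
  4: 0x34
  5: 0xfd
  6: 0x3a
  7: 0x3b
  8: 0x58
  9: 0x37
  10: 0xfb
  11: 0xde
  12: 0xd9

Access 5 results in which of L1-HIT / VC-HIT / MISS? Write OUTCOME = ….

OUTCOME = MISS

#0 0x59→b11/s3 MISS; vc=[]
#1 0x5c→b11/s3 L1-HIT; vc=[]
#2 0x39→b7/s3 MISS; vc=[11]
#3 0x59→b11/s3 VC-HIT; vc=[7]
#4 0x34→b6/s2 MISS; vc=[7]
#5 0xfd→b31/s3 MISS; vc=[7,11]
#6 0x3a→b7/s3 VC-HIT; vc=[31,11]
#7 0x3b→b7/s3 L1-HIT; vc=[31,11]
#8 0x58→b11/s3 VC-HIT; vc=[31,7]
#9 0x37→b6/s2 L1-HIT; vc=[31,7]
#10 0xfb→b31/s3 VC-HIT; vc=[11,7]
#11 0xde→b27/s3 MISS; vc=[11,7,31]
#12 0xd9→b27/s3 L1-HIT; vc=[11,7,31]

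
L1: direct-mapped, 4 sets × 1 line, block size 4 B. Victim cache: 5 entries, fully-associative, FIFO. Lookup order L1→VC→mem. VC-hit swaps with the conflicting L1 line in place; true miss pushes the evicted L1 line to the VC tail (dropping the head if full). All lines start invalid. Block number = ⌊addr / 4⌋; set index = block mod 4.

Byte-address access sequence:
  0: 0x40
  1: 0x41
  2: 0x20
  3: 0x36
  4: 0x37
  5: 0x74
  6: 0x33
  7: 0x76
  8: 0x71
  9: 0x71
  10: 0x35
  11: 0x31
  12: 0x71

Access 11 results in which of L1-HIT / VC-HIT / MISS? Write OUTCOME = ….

OUTCOME = VC-HIT

0: 0x40 (blk 16, set 0) → MISS  vc=[]
1: 0x41 (blk 16, set 0) → L1-HIT  vc=[]
2: 0x20 (blk 8, set 0) → MISS  vc=[16]
3: 0x36 (blk 13, set 1) → MISS  vc=[16]
4: 0x37 (blk 13, set 1) → L1-HIT  vc=[16]
5: 0x74 (blk 29, set 1) → MISS  vc=[16, 13]
6: 0x33 (blk 12, set 0) → MISS  vc=[16, 13, 8]
7: 0x76 (blk 29, set 1) → L1-HIT  vc=[16, 13, 8]
8: 0x71 (blk 28, set 0) → MISS  vc=[16, 13, 8, 12]
9: 0x71 (blk 28, set 0) → L1-HIT  vc=[16, 13, 8, 12]
10: 0x35 (blk 13, set 1) → VC-HIT  vc=[16, 29, 8, 12]
11: 0x31 (blk 12, set 0) → VC-HIT  vc=[16, 29, 8, 28]
12: 0x71 (blk 28, set 0) → VC-HIT  vc=[16, 29, 8, 12]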